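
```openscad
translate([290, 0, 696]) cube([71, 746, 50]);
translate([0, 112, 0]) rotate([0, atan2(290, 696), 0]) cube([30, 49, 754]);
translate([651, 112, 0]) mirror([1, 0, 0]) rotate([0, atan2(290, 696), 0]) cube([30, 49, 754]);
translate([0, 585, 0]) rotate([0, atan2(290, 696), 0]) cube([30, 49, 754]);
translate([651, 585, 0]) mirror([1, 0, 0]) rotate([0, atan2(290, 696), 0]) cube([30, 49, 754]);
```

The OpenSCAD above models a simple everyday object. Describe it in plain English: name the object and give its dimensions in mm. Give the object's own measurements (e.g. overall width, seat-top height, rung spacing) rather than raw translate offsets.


A sawhorse. A 71×746×50 mm beam (x, y, z) sits on two A-frame leg pairs. Each pair is two raked legs of 30×49 mm section (49 mm along y) splaying symmetrically in x. Each leg rises 696 mm vertically over 290 mm of horizontal reach and is 754 mm long along its own axis. Every leg's outer bottom edge rests on the floor and its outer top edge meets a bottom edge of the beam — the left legs (tilting toward +x) meet the beam's −x bottom edge, the right legs (their mirror images, tilting toward −x) meet its +x bottom edge — so the leg tops tuck under the beam, the beam's underside is 696 mm above the floor, and the feet are 651 mm apart outside-to-outside with the beam centred between them. The two leg pairs are set in 112 mm from either end of the beam.


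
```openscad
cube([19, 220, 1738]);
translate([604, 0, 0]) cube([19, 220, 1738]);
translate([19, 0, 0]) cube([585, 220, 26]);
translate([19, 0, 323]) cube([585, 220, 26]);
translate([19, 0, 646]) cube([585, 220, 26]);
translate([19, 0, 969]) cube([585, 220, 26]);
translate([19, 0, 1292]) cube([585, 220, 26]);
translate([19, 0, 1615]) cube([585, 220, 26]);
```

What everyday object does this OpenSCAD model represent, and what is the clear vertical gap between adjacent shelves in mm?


A bookshelf. The clear shelf gap is 297 mm.

Two tall side panels with 6 horizontal boards between them — a bookshelf. The first two shelf undersides are at z = 0 and z = 323; with shelf thickness 26, the clear gap is 323 − 0 − 26 = 297 mm.


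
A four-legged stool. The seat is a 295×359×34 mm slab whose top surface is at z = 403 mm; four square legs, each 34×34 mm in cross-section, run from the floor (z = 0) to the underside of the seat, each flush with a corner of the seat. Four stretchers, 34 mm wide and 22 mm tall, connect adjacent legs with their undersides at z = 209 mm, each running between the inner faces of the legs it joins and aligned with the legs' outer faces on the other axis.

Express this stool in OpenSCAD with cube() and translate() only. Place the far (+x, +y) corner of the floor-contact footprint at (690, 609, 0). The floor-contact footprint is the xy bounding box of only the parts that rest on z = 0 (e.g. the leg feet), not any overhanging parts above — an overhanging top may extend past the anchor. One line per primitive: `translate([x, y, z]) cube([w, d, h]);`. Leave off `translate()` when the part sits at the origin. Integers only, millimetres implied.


translate([395, 250, 369]) cube([295, 359, 34]);
translate([395, 250, 0]) cube([34, 34, 369]);
translate([656, 250, 0]) cube([34, 34, 369]);
translate([395, 575, 0]) cube([34, 34, 369]);
translate([656, 575, 0]) cube([34, 34, 369]);
translate([429, 250, 209]) cube([227, 34, 22]);
translate([429, 575, 209]) cube([227, 34, 22]);
translate([395, 284, 209]) cube([34, 291, 22]);
translate([656, 284, 209]) cube([34, 291, 22]);


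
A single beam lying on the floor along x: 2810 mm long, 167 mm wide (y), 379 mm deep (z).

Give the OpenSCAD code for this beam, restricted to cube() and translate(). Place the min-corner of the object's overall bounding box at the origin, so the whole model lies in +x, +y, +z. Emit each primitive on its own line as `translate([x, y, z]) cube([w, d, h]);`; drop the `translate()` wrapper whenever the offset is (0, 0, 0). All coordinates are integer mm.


cube([2810, 167, 379]);


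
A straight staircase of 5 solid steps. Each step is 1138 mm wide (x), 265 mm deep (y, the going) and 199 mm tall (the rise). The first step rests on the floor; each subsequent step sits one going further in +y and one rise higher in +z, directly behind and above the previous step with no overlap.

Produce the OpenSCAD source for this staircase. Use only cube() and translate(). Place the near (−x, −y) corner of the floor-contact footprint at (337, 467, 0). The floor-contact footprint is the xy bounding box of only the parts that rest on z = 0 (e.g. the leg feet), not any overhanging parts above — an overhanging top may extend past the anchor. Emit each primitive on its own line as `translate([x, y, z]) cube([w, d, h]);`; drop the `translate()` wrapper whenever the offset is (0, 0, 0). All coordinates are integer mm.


translate([337, 467, 0]) cube([1138, 265, 199]);
translate([337, 732, 199]) cube([1138, 265, 199]);
translate([337, 997, 398]) cube([1138, 265, 199]);
translate([337, 1262, 597]) cube([1138, 265, 199]);
translate([337, 1527, 796]) cube([1138, 265, 199]);


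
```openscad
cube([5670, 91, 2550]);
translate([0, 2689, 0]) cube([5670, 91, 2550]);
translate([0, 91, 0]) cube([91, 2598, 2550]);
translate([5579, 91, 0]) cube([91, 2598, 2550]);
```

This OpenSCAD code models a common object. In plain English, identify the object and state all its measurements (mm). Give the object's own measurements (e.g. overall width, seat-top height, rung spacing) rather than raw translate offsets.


The wall frame of a small rectangular building: four walls, each 2550 mm tall and 91 mm thick, enclosing a footprint 5670 mm (x) by 2780 mm (y) outside-to-outside, with no floor or roof. The front and back walls (the −y and +y sides) span the full width; the two side walls fit between them.


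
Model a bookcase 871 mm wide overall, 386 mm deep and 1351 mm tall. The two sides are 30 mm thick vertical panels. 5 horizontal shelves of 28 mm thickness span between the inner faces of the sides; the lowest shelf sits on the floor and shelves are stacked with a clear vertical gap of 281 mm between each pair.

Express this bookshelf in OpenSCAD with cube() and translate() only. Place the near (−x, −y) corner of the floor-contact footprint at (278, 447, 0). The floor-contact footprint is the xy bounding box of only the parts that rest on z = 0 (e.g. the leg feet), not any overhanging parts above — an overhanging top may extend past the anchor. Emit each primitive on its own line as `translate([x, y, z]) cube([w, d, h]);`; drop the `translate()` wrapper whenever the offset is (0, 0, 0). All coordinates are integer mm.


translate([278, 447, 0]) cube([30, 386, 1351]);
translate([1119, 447, 0]) cube([30, 386, 1351]);
translate([308, 447, 0]) cube([811, 386, 28]);
translate([308, 447, 309]) cube([811, 386, 28]);
translate([308, 447, 618]) cube([811, 386, 28]);
translate([308, 447, 927]) cube([811, 386, 28]);
translate([308, 447, 1236]) cube([811, 386, 28]);


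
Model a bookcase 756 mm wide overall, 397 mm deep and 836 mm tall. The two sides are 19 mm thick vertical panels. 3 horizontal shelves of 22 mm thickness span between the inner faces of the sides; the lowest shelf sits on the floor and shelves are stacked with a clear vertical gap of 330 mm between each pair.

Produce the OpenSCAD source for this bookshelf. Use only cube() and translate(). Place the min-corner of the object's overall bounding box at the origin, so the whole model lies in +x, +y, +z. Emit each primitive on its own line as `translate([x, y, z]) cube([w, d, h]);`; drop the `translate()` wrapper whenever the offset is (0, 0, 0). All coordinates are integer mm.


cube([19, 397, 836]);
translate([737, 0, 0]) cube([19, 397, 836]);
translate([19, 0, 0]) cube([718, 397, 22]);
translate([19, 0, 352]) cube([718, 397, 22]);
translate([19, 0, 704]) cube([718, 397, 22]);


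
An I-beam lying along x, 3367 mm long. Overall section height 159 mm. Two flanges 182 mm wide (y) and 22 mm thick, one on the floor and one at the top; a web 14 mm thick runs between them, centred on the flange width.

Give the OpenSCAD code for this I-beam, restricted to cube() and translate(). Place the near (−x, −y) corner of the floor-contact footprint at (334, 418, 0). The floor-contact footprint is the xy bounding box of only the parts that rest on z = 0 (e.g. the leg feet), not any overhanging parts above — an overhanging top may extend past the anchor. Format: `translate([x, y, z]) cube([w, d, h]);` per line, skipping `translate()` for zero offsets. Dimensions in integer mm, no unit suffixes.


translate([334, 418, 0]) cube([3367, 182, 22]);
translate([334, 502, 22]) cube([3367, 14, 115]);
translate([334, 418, 137]) cube([3367, 182, 22]);


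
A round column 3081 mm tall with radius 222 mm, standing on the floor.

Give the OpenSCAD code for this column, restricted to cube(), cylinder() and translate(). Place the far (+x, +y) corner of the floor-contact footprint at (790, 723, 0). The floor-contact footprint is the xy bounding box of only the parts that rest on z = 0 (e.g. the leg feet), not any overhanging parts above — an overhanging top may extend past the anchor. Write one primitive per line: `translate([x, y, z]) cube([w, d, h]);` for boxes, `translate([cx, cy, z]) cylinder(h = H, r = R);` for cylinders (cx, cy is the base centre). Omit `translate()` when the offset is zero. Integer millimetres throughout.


translate([568, 501, 0]) cylinder(h = 3081, r = 222);


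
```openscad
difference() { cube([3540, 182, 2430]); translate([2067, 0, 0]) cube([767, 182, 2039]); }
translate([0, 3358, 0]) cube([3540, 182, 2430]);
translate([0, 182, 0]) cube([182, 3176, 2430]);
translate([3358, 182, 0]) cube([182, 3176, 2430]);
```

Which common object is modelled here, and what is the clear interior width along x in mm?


A single room. The interior width is 3176 mm.

Four walls enclosing a rectangle with a door in the front wall — a room. Outside width 3540 minus two 182 mm walls gives 3176 mm.


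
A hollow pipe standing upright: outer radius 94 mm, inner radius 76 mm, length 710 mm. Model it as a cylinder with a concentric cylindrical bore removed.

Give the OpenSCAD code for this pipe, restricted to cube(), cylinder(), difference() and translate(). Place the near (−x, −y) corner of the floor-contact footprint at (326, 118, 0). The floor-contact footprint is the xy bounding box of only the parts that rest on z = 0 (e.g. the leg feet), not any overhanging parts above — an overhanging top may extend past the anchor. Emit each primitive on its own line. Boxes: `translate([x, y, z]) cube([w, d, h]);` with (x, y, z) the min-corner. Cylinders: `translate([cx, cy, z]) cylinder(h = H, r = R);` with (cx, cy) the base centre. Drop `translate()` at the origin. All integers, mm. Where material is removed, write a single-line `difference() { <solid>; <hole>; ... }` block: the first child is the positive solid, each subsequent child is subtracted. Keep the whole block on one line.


difference() { translate([420, 212, 0]) cylinder(h = 710, r = 94); translate([420, 212, 0]) cylinder(h = 710, r = 76); }


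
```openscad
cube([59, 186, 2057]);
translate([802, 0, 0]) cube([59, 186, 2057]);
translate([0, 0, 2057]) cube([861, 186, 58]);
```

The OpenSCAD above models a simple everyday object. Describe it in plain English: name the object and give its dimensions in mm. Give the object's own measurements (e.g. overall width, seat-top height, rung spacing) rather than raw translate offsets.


A door frame. The clear opening is 743 mm wide and 2057 mm high. Two 59 mm wide jambs, 186 mm deep, stand either side of the opening from the floor to the top of the opening. A 58 mm thick head sits across the top of both jambs, spanning the full outside width of the frame.


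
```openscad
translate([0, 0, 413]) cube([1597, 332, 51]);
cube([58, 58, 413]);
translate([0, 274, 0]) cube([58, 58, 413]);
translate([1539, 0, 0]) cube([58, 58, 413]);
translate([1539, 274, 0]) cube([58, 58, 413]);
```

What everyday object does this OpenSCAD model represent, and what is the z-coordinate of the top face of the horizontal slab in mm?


A bench. The seat-top height is 464 mm.

A long slab on four corner posts — a bench. The slab sits at z = 413 with thickness 51, so the top is 413 + 51 = 464 mm.


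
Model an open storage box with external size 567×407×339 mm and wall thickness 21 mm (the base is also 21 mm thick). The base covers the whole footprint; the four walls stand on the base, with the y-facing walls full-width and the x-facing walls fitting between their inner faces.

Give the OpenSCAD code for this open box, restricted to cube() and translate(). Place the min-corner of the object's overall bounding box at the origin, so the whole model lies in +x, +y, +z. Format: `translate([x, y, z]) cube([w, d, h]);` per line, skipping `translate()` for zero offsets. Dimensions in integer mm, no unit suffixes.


cube([567, 407, 21]);
translate([0, 0, 21]) cube([567, 21, 318]);
translate([0, 386, 21]) cube([567, 21, 318]);
translate([0, 21, 21]) cube([21, 365, 318]);
translate([546, 21, 21]) cube([21, 365, 318]);


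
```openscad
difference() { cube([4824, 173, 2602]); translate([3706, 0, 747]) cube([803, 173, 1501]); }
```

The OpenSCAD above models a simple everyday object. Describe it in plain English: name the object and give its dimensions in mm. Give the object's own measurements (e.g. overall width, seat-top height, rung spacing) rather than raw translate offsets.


A wall 4824 mm long (x), 173 mm thick (y), 2602 mm tall, with a rectangular window opening cut through it. The opening is 803 mm wide and 1501 mm tall; its sill is at z = 747 mm and its near (−x) edge is 3706 mm from the wall's −x end. The opening passes through the full wall thickness.


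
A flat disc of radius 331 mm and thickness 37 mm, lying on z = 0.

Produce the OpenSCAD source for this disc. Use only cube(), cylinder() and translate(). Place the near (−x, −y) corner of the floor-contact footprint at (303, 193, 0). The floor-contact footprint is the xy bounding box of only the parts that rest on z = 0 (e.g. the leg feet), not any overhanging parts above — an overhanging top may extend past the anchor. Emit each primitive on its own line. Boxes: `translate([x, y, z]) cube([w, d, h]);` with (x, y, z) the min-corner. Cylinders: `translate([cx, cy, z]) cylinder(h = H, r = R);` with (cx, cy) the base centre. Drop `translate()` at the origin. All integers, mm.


translate([634, 524, 0]) cylinder(h = 37, r = 331);


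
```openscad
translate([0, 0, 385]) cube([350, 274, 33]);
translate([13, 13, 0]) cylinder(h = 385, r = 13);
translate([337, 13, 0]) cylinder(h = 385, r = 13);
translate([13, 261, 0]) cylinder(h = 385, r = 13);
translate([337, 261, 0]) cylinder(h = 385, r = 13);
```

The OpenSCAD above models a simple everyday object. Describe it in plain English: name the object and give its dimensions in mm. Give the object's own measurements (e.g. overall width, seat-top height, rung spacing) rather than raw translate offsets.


A four-legged stool. The seat is a 350×274×33 mm slab whose top surface is at z = 418 mm; four round legs, each 26 mm in diameter, run from the floor (z = 0) to the underside of the seat, each leg's axis is inset half a diameter from the nearest pair of seat edges (so the leg's bounding box is flush with the corner).


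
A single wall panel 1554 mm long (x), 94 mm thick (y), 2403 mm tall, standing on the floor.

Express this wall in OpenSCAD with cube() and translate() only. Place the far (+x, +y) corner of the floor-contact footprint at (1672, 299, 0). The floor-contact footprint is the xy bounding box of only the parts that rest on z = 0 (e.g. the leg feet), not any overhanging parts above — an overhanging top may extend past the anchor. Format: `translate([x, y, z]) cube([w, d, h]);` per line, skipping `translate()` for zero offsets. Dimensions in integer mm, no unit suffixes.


translate([118, 205, 0]) cube([1554, 94, 2403]);


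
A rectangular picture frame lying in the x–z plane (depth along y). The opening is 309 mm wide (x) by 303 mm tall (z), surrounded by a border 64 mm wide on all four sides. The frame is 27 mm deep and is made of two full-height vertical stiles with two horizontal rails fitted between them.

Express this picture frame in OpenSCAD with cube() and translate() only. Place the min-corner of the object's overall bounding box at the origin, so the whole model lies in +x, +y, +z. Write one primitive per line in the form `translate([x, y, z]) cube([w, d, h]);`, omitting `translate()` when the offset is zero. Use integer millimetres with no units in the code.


cube([64, 27, 431]);
translate([373, 0, 0]) cube([64, 27, 431]);
translate([64, 0, 0]) cube([309, 27, 64]);
translate([64, 0, 367]) cube([309, 27, 64]);


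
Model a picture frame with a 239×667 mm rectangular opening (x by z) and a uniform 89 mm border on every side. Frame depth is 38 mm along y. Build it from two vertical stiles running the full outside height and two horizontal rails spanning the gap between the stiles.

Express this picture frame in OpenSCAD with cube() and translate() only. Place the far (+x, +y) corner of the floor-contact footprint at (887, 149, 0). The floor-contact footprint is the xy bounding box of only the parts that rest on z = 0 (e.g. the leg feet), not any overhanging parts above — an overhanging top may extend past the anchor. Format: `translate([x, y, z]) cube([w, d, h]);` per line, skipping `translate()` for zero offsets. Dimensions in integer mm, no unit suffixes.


translate([470, 111, 0]) cube([89, 38, 845]);
translate([798, 111, 0]) cube([89, 38, 845]);
translate([559, 111, 0]) cube([239, 38, 89]);
translate([559, 111, 756]) cube([239, 38, 89]);


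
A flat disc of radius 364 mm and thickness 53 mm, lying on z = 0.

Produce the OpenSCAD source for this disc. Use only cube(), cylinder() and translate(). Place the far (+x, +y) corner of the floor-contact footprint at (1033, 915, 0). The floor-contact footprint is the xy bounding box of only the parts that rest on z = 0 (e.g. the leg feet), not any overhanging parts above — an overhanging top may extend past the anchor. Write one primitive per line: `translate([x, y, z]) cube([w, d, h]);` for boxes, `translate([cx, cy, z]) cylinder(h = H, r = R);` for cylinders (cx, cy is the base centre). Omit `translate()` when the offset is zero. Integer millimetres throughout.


translate([669, 551, 0]) cylinder(h = 53, r = 364);


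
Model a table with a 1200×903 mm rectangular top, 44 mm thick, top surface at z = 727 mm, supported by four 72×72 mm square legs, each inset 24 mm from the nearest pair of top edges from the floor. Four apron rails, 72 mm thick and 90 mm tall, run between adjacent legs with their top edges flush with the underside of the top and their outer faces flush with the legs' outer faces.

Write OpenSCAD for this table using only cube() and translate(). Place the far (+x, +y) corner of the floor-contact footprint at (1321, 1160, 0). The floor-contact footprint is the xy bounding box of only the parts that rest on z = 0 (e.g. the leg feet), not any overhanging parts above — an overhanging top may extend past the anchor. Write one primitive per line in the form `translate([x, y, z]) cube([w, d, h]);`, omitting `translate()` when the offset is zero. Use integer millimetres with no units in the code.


translate([145, 281, 683]) cube([1200, 903, 44]);
translate([169, 305, 0]) cube([72, 72, 683]);
translate([1249, 305, 0]) cube([72, 72, 683]);
translate([169, 1088, 0]) cube([72, 72, 683]);
translate([1249, 1088, 0]) cube([72, 72, 683]);
translate([241, 305, 593]) cube([1008, 72, 90]);
translate([241, 1088, 593]) cube([1008, 72, 90]);
translate([169, 377, 593]) cube([72, 711, 90]);
translate([1249, 377, 593]) cube([72, 711, 90]);


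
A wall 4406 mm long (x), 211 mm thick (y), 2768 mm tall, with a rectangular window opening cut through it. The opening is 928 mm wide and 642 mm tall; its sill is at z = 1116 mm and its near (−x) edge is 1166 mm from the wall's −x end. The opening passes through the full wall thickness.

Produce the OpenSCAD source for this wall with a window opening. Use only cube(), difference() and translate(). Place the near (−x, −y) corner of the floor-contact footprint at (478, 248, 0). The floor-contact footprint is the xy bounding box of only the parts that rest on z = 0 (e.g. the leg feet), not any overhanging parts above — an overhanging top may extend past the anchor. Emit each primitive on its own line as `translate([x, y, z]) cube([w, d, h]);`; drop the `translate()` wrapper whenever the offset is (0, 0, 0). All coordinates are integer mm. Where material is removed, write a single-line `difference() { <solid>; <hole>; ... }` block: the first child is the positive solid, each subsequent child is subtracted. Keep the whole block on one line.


difference() { translate([478, 248, 0]) cube([4406, 211, 2768]); translate([1644, 248, 1116]) cube([928, 211, 642]); }


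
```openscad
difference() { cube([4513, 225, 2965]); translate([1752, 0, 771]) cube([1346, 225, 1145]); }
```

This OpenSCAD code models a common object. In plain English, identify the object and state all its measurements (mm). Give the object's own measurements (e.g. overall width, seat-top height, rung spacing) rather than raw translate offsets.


A wall 4513 mm long (x), 225 mm thick (y), 2965 mm tall, with a rectangular window opening cut through it. The opening is 1346 mm wide and 1145 mm tall; its sill is at z = 771 mm and its near (−x) edge is 1752 mm from the wall's −x end. The opening passes through the full wall thickness.


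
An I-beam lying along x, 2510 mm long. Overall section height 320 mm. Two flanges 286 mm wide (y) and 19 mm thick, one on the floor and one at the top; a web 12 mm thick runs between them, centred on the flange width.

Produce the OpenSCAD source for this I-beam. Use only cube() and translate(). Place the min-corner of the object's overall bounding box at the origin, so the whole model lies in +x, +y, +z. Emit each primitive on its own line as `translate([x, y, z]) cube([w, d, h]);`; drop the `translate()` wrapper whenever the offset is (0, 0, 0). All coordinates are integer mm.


cube([2510, 286, 19]);
translate([0, 137, 19]) cube([2510, 12, 282]);
translate([0, 0, 301]) cube([2510, 286, 19]);


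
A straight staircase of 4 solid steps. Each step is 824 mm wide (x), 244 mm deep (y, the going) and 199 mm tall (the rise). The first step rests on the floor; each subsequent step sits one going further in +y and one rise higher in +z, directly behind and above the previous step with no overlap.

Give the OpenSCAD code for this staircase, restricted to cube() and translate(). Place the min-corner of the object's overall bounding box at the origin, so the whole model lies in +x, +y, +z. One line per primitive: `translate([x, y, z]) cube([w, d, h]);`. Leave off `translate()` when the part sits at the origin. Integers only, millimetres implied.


cube([824, 244, 199]);
translate([0, 244, 199]) cube([824, 244, 199]);
translate([0, 488, 398]) cube([824, 244, 199]);
translate([0, 732, 597]) cube([824, 244, 199]);


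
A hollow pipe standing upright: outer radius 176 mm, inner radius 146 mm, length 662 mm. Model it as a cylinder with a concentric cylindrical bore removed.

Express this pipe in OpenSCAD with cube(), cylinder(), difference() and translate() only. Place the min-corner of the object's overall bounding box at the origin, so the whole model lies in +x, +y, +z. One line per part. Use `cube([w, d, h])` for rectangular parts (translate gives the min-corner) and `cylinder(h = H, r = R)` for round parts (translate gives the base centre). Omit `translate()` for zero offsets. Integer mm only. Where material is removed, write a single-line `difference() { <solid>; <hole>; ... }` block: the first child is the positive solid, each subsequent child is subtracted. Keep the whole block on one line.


difference() { translate([176, 176, 0]) cylinder(h = 662, r = 176); translate([176, 176, 0]) cylinder(h = 662, r = 146); }


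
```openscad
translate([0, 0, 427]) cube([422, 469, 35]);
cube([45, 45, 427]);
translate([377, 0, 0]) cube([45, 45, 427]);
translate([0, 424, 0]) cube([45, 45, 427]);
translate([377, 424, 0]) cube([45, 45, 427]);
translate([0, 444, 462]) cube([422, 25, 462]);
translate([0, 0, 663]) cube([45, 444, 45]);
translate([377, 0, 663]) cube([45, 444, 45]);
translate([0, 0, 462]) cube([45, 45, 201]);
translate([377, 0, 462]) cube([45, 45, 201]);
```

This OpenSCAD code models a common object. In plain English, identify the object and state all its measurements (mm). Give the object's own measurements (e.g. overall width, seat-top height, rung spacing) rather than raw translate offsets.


A chair. The seat is a 422×469×35 mm slab with its top at z = 462 mm, on four 45×45 mm corner legs (flush with the seat edges, standing on z = 0). A flat backrest 25 mm thick, 462 mm tall, spans the full seat width and rises from the seat top along its +y edge, rear face flush with the rear of the seat. Two armrests of 45×45 mm section run along each side from the seat's front edge to the front of the backrest, top faces 246 mm above the seat top and outer faces flush with the seat's x-edges; a 45×45 mm post under the front of each armrest stands on the seat at the front corner.


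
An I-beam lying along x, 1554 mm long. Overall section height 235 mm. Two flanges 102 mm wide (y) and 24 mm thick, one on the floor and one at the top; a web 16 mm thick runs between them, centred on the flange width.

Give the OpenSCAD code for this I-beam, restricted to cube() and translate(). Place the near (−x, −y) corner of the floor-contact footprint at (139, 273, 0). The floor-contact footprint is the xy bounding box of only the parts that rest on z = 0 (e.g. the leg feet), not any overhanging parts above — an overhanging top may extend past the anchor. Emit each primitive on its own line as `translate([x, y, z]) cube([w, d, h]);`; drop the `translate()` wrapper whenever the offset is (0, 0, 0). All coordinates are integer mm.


translate([139, 273, 0]) cube([1554, 102, 24]);
translate([139, 316, 24]) cube([1554, 16, 187]);
translate([139, 273, 211]) cube([1554, 102, 24]);


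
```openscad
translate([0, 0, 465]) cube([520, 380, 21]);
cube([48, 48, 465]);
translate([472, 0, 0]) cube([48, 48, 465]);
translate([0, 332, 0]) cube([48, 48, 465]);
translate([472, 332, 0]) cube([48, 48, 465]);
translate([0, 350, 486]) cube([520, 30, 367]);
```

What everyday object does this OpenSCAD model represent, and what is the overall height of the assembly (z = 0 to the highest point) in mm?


A chair. The overall height is 853 mm.

A slab on four corner posts with a tall panel at the back — a chair. The seat slab sits at z = 465 with thickness 21, and the 367 mm backrest starts at the seat top, so the overall height is 465 + 21 + 367 = 853 mm.


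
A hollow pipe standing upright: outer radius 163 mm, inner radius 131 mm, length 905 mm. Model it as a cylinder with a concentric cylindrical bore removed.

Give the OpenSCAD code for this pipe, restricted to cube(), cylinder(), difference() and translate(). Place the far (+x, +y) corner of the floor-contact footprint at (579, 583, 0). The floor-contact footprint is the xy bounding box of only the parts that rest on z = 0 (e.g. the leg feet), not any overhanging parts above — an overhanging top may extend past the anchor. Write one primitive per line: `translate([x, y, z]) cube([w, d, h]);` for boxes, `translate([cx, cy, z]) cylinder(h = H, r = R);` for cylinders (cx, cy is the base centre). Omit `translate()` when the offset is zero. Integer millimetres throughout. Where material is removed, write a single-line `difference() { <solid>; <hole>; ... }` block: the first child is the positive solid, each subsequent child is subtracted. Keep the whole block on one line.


difference() { translate([416, 420, 0]) cylinder(h = 905, r = 163); translate([416, 420, 0]) cylinder(h = 905, r = 131); }


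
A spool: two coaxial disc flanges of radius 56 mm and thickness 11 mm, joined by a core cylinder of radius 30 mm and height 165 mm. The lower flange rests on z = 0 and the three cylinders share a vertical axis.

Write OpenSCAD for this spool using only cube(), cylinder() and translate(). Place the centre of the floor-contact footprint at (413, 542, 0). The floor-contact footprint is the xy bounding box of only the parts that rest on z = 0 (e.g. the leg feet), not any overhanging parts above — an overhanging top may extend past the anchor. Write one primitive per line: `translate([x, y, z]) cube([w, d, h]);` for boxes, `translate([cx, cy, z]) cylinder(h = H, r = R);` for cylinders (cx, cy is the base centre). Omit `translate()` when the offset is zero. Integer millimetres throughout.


translate([413, 542, 0]) cylinder(h = 11, r = 56);
translate([413, 542, 11]) cylinder(h = 165, r = 30);
translate([413, 542, 176]) cylinder(h = 11, r = 56);


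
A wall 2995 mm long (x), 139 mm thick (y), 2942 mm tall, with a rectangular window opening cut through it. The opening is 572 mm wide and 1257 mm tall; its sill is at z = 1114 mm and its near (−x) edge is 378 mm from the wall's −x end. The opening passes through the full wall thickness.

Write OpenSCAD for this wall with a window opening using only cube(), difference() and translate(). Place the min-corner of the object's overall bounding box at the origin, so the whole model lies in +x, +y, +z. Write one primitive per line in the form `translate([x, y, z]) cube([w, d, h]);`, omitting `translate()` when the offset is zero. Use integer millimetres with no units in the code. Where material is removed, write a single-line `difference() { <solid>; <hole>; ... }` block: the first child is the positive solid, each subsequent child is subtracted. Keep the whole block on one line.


difference() { cube([2995, 139, 2942]); translate([378, 0, 1114]) cube([572, 139, 1257]); }


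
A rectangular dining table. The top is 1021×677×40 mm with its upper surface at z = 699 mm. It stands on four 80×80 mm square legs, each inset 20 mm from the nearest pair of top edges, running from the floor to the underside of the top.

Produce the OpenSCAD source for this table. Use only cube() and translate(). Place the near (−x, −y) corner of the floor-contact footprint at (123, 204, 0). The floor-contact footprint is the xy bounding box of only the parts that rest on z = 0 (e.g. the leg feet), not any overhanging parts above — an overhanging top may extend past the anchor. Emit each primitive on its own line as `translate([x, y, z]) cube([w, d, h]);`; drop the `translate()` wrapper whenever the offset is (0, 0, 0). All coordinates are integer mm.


translate([103, 184, 659]) cube([1021, 677, 40]);
translate([123, 204, 0]) cube([80, 80, 659]);
translate([1024, 204, 0]) cube([80, 80, 659]);
translate([123, 761, 0]) cube([80, 80, 659]);
translate([1024, 761, 0]) cube([80, 80, 659]);


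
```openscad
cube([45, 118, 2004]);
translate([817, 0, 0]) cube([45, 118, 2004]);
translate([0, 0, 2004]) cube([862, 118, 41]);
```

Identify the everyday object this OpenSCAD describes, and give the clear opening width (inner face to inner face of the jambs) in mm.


A door frame. The clear opening width is 772 mm.

Two 2004 mm tall posts with a header on top — a door frame. The left jamb is 45 mm wide at x = 0; the right jamb starts at x = 817. The clear opening is 817 − 45 = 772 mm.


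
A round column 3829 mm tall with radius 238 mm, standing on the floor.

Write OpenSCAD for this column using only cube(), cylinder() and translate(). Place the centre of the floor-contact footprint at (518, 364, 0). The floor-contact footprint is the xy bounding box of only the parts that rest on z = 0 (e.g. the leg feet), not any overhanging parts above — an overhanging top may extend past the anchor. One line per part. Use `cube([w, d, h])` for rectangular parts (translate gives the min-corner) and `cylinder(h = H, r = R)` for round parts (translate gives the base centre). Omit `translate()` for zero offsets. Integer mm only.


translate([518, 364, 0]) cylinder(h = 3829, r = 238);


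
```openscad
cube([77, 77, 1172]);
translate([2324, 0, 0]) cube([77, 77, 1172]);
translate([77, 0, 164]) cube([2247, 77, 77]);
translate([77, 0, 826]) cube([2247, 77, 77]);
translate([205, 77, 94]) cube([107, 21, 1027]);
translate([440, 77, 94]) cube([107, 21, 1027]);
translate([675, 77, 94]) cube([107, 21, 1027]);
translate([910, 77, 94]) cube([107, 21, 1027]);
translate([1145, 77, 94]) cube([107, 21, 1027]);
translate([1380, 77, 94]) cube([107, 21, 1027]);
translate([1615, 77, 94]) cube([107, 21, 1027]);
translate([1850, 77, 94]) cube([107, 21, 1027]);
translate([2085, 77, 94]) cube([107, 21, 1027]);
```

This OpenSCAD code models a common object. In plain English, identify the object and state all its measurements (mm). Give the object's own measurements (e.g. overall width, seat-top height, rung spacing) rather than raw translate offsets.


A fence section. Two 77×77 mm posts, 1172 mm tall, stand on the floor with a clear span of 2247 mm between their inner faces. Two horizontal rails of 77×77 mm section span the gap between the posts with their undersides at z = 164 mm and z = 826 mm, flush with the posts' −y face. 9 pickets, each 107 mm wide, 21 mm thick and 1027 mm tall, are fixed to the +y face of the rails with their bottoms at z = 94 mm, spaced across the span with a 128 mm gap after the −x post and between neighbouring pickets, with 132 mm left before the +x post.


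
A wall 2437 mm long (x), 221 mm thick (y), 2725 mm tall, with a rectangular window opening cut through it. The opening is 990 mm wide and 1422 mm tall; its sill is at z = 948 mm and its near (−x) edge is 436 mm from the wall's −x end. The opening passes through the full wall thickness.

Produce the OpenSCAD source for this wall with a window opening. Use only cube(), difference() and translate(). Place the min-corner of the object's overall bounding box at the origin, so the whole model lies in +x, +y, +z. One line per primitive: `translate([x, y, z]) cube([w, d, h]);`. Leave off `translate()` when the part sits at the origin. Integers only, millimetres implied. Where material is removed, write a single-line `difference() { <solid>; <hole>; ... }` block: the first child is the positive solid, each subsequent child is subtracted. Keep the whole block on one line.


difference() { cube([2437, 221, 2725]); translate([436, 0, 948]) cube([990, 221, 1422]); }


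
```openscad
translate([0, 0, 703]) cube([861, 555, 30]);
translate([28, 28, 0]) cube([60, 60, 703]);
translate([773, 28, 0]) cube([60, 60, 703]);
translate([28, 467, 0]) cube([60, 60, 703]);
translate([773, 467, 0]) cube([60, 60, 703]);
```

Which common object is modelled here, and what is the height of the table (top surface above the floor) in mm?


A table. The table height is 733 mm.

A 861×555×30 slab sits at z = 703 on four 60 mm square posts — a table. The top surface is at 703 + 30 = 733 mm.


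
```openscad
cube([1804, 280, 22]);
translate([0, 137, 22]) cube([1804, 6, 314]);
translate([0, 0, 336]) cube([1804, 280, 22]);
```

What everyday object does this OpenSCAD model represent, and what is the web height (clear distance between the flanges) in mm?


An I-beam. The web height is 314 mm.

Two wide flanges with a thin centred web — an I-beam. Overall 358 mm minus two 22 mm flanges gives a web of 358 − 2·22 = 314 mm.


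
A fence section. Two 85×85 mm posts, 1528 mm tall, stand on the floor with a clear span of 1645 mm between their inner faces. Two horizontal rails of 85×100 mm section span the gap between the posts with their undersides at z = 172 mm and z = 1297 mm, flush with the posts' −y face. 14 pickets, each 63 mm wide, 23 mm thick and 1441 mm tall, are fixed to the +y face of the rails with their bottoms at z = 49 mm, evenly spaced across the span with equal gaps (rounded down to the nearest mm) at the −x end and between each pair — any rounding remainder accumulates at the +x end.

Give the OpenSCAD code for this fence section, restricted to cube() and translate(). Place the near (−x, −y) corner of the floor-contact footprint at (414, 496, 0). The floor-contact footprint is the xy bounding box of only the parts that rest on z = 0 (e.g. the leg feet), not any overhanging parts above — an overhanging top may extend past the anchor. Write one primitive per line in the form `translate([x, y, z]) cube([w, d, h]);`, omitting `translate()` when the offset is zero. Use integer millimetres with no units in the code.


translate([414, 496, 0]) cube([85, 85, 1528]);
translate([2144, 496, 0]) cube([85, 85, 1528]);
translate([499, 496, 172]) cube([1645, 85, 100]);
translate([499, 496, 1297]) cube([1645, 85, 100]);
translate([549, 581, 49]) cube([63, 23, 1441]);
translate([662, 581, 49]) cube([63, 23, 1441]);
translate([775, 581, 49]) cube([63, 23, 1441]);
translate([888, 581, 49]) cube([63, 23, 1441]);
translate([1001, 581, 49]) cube([63, 23, 1441]);
translate([1114, 581, 49]) cube([63, 23, 1441]);
translate([1227, 581, 49]) cube([63, 23, 1441]);
translate([1340, 581, 49]) cube([63, 23, 1441]);
translate([1453, 581, 49]) cube([63, 23, 1441]);
translate([1566, 581, 49]) cube([63, 23, 1441]);
translate([1679, 581, 49]) cube([63, 23, 1441]);
translate([1792, 581, 49]) cube([63, 23, 1441]);
translate([1905, 581, 49]) cube([63, 23, 1441]);
translate([2018, 581, 49]) cube([63, 23, 1441]);


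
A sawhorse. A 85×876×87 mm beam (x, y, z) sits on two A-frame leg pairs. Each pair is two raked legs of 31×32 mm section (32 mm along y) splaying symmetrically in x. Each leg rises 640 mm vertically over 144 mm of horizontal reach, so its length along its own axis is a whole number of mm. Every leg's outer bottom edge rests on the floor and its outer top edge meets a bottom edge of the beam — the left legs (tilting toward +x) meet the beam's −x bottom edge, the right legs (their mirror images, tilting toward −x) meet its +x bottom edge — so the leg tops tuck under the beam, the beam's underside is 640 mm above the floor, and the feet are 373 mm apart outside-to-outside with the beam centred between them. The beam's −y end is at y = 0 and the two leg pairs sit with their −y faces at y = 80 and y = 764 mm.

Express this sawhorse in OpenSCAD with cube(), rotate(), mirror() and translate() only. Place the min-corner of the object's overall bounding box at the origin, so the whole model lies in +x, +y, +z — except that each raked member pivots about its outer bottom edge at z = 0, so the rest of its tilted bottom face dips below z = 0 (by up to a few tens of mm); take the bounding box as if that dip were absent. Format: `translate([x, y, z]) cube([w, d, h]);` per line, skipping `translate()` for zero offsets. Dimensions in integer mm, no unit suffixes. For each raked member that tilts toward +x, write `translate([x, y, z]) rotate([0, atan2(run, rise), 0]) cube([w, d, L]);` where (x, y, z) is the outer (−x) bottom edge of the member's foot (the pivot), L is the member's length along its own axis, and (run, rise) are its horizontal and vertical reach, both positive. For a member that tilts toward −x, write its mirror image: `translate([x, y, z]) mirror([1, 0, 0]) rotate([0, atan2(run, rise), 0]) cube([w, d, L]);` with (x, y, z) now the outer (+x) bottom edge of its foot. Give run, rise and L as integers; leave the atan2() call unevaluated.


translate([144, 0, 640]) cube([85, 876, 87]);
translate([0, 80, 0]) rotate([0, atan2(144, 640), 0]) cube([31, 32, 656]);
translate([373, 80, 0]) mirror([1, 0, 0]) rotate([0, atan2(144, 640), 0]) cube([31, 32, 656]);
translate([0, 764, 0]) rotate([0, atan2(144, 640), 0]) cube([31, 32, 656]);
translate([373, 764, 0]) mirror([1, 0, 0]) rotate([0, atan2(144, 640), 0]) cube([31, 32, 656]);


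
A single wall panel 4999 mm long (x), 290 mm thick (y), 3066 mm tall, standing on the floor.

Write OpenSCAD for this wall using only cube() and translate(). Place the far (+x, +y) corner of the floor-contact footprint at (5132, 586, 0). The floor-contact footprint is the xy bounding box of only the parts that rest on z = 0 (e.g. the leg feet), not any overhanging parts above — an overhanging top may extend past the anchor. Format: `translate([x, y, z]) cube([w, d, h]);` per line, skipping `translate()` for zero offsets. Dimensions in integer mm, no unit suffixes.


translate([133, 296, 0]) cube([4999, 290, 3066]);
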